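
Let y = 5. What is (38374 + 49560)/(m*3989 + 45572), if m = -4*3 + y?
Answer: 87934/17649 ≈ 4.9824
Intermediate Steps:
m = -7 (m = -4*3 + 5 = -12 + 5 = -7)
(38374 + 49560)/(m*3989 + 45572) = (38374 + 49560)/(-7*3989 + 45572) = 87934/(-27923 + 45572) = 87934/17649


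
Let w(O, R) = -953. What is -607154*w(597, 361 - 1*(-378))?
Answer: 578617762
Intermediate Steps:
-607154*w(597, 361 - 1*(-378)) = -607154/(1/(-953)) = -607154/(-1/953) = -607154*(-953) = 578617762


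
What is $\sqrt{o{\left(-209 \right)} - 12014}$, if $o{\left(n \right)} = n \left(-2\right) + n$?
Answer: $i \sqrt{11805} \approx 108.65 i$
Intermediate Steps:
$o{\left(n \right)} = - n$ ($o{\left(n \right)} = - 2 n + n = - n$)
$\sqrt{o{\left(-209 \right)} - 12014} = \sqrt{\left(-1\right) \left(-209\right) - 12014} = \sqrt{209 - 12014} = \sqrt{-11805} = i \sqrt{11805}$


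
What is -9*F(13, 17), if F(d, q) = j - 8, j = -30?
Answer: 342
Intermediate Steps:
F(d, q) = -38 (F(d, q) = -30 - 8 = -38)
-9*F(13, 17) = -9*(-38) = 342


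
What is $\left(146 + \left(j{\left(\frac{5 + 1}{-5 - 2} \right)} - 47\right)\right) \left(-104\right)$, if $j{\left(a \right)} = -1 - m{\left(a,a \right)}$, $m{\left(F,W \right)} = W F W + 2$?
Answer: $- \frac{3446976}{343} \approx -10050.0$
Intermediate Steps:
$m{\left(F,W \right)} = 2 + F W^{2}$ ($m{\left(F,W \right)} = F W W + 2 = F W^{2} + 2 = 2 + F W^{2}$)
$j{\left(a \right)} = -3 - a^{3}$ ($j{\left(a \right)} = -1 - \left(2 + a a^{2}\right) = -1 - \left(2 + a^{3}\right) = -3 - a^{3}$)
$\left(146 + \left(j{\left(\frac{5 + 1}{-5 - 2} \right)} - 47\right)\right) \left(-104\right) = \left(146 - \left(50 + \left(\frac{5 + 1}{-5 - 2}\right)^{3}\right)\right) \left(-104\right) = \left(146 - \left(50 + \left(\frac{6}{-7}\right)^{3}\right)\right) \left(-104\right) = \left(146 - \left(50 + \left(6 \left(- \frac{1}{7}\right)\right)^{3}\right)\right) \left(-104\right) = \left(146 - \frac{16934}{343}\right) \left(-104\right) = \frac{33144}{343} \left(-104\right) = - \frac{3446976}{343}$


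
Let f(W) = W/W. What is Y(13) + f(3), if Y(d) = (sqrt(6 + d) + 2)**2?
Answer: 24 + 4*sqrt(19) ≈ 41.436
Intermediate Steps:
f(W) = 1
Y(d) = (2 + sqrt(6 + d))**2
Y(13) + f(3) = (2 + sqrt(6 + 13))**2 + 1 = (2 + sqrt(19))**2 + 1 = 1 + (2 + sqrt(19))**2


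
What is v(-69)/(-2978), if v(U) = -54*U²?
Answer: 128547/1489 ≈ 86.331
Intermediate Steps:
v(-69)/(-2978) = -54*(-69)²/(-2978) = -54*4761*(-1/2978) = -257094*(-1/2978) = 128547/1489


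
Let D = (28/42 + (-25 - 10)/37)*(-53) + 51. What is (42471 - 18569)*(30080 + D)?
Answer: 2161634864/3 ≈ 7.2054e+8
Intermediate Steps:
D = 7304/111 (D = (28*(1/42) - 35*1/37)*(-53) + 51 = (2/3 - 35/37)*(-53) + 51 = -31/111*(-53) + 51 = 1643/111 + 51 = 7304/111 ≈ 65.802)
(42471 - 18569)*(30080 + D) = (42471 - 18569)*(30080 + 7304/111) = 23902*(3346184/111) = 2161634864/3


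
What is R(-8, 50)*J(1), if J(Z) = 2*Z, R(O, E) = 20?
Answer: 40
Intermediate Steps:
R(-8, 50)*J(1) = 20*(2*1) = 20*2 = 40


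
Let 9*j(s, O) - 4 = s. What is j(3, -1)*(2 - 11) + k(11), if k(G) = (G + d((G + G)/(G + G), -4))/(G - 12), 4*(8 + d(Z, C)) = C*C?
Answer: -14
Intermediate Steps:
j(s, O) = 4/9 + s/9
d(Z, C) = -8 + C²/4 (d(Z, C) = -8 + (C*C)/4 = -8 + C²/4)
k(G) = (-4 + G)/(-12 + G) (k(G) = (G + (-8 + (¼)*(-4)²))/(G - 12) = (G + (-8 + (¼)*16))/(-12 + G) = (G + (-8 + 4))/(-12 + G) = (G - 4)/(-12 + G) = (-4 + G)/(-12 + G))
j(3, -1)*(2 - 11) + k(11) = (4/9 + (⅑)*3)*(2 - 11) + (-4 + 11)/(-12 + 11) = (4/9 + ⅓)*(-9) + 7/(-1) = (7/9)*(-9) - 1*7 = -7 - 7 = -14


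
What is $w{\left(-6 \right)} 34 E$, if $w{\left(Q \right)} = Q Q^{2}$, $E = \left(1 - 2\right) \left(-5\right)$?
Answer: $-36720$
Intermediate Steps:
$E = 5$ ($E = \left(-1\right) \left(-5\right) = 5$)
$w{\left(Q \right)} = Q^{3}$
$w{\left(-6 \right)} 34 E = \left(-6\right)^{3} \cdot 34 \cdot 5 = \left(-216\right) 34 \cdot 5 = \left(-7344\right) 5 = -36720$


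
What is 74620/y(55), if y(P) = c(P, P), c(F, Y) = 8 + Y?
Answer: 10660/9 ≈ 1184.4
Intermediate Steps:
y(P) = 8 + P
74620/y(55) = 74620/(8 + 55) = 74620/63 = 74620*(1/63) = 10660/9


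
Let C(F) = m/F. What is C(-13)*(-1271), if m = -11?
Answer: -13981/13 ≈ -1075.5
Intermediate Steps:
C(F) = -11/F
C(-13)*(-1271) = -11/(-13)*(-1271) = -11*(-1/13)*(-1271) = (11/13)*(-1271) = -13981/13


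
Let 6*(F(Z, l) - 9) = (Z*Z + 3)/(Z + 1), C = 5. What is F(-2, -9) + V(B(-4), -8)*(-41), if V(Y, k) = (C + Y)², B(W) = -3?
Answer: -937/6 ≈ -156.17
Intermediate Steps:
F(Z, l) = 9 + (3 + Z²)/(6*(1 + Z)) (F(Z, l) = 9 + ((Z*Z + 3)/(Z + 1))/6 = 9 + ((Z² + 3)/(1 + Z))/6 = 9 + ((3 + Z²)/(1 + Z))/6 = 9 + (3 + Z²)/(6*(1 + Z)))
V(Y, k) = (5 + Y)²
F(-2, -9) + V(B(-4), -8)*(-41) = (57 + (-2)² + 54*(-2))/(6*(1 - 2)) + (5 - 3)²*(-41) = (⅙)*(57 + 4 - 108)/(-1) + 2²*(-41) = (⅙)*(-1)*(-47) + 4*(-41) = 47/6 - 164 = -937/6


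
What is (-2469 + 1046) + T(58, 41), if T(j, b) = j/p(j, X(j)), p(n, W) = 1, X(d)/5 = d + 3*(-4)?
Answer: -1365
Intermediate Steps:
X(d) = -60 + 5*d (X(d) = 5*(d + 3*(-4)) = 5*(d - 12) = 5*(-12 + d) = -60 + 5*d)
T(j, b) = j (T(j, b) = j/1 = j*1 = j)
(-2469 + 1046) + T(58, 41) = (-2469 + 1046) + 58 = -1423 + 58 = -1365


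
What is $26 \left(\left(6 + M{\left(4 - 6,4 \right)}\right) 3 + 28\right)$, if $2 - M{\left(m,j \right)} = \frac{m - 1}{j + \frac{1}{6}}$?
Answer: $\frac{35204}{25} \approx 1408.2$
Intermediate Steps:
$M{\left(m,j \right)} = 2 - \frac{-1 + m}{\frac{1}{6} + j}$ ($M{\left(m,j \right)} = 2 - \frac{m - 1}{j + \frac{1}{6}} = 2 - \frac{-1 + m}{j + \frac{1}{6}} = 2 - \frac{-1 + m}{\frac{1}{6} + j}$)
$26 \left(\left(6 + M{\left(4 - 6,4 \right)}\right) 3 + 28\right) = 26 \left(\left(6 + \frac{2 \left(4 - 3 \left(4 - 6\right) + 6 \cdot 4\right)}{1 + 6 \cdot 4}\right) 3 + 28\right) = 26 \left(\left(6 + \frac{2 \left(4 - 3 \left(4 - 6\right) + 24\right)}{1 + 24}\right) 3 + 28\right) = 26 \left(\left(6 + \frac{2 \left(4 - -6 + 24\right)}{25}\right) 3 + 28\right) = 26 \left(\left(6 + 2 \cdot \frac{1}{25} \left(4 + 6 + 24\right)\right) 3 + 28\right) = 26 \left(\left(6 + 2 \cdot \frac{1}{25} \cdot 34\right) 3 + 28\right) = 26 \left(\left(6 + \frac{68}{25}\right) 3 + 28\right) = 26 \left(\frac{218}{25} \cdot 3 + 28\right) = 26 \left(\frac{654}{25} + 28\right) = 26 \cdot \frac{1354}{25} = \frac{35204}{25}$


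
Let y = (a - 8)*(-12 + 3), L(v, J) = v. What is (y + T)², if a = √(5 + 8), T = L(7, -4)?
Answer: 7294 - 1422*√13 ≈ 2166.9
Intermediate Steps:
T = 7
a = √13 ≈ 3.6056
y = 72 - 9*√13 (y = (√13 - 8)*(-12 + 3) = (-8 + √13)*(-9) = 72 - 9*√13 ≈ 39.550)
(y + T)² = ((72 - 9*√13) + 7)² = (79 - 9*√13)²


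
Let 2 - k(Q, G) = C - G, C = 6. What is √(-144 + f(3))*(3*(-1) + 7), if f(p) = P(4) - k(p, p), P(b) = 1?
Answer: 4*I*√142 ≈ 47.666*I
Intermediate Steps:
k(Q, G) = -4 + G (k(Q, G) = 2 - (6 - G) = 2 + (-6 + G) = -4 + G)
f(p) = 5 - p (f(p) = 1 - (-4 + p) = 1 + (4 - p) = 5 - p)
√(-144 + f(3))*(3*(-1) + 7) = √(-144 + (5 - 1*3))*(3*(-1) + 7) = √(-144 + (5 - 3))*(-3 + 7) = √(-144 + 2)*4 = √(-142)*4 = (I*√142)*4 = 4*I*√142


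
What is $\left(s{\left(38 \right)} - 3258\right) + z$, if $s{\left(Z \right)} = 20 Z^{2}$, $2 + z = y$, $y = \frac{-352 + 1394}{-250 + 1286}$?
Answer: $\frac{13271681}{518} \approx 25621.0$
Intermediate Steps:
$y = \frac{521}{518}$ ($y = \frac{1042}{1036} = 1042 \cdot \frac{1}{1036} = \frac{521}{518} \approx 1.0058$)
$z = - \frac{515}{518}$ ($z = -2 + \frac{521}{518} = - \frac{515}{518} \approx -0.99421$)
$\left(s{\left(38 \right)} - 3258\right) + z = \left(20 \cdot 38^{2} - 3258\right) - \frac{515}{518} = \left(20 \cdot 1444 - 3258\right) - \frac{515}{518} = \left(28880 - 3258\right) - \frac{515}{518} = 25622 - \frac{515}{518} = \frac{13271681}{518}$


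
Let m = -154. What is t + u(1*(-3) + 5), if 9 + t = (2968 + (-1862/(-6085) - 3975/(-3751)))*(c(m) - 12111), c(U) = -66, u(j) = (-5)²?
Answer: -75027204546559/2074985 ≈ -3.6158e+7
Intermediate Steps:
u(j) = 25
t = -75027256421184/2074985 (t = -9 + (2968 + (-1862/(-6085) - 3975/(-3751)))*(-66 - 12111) = -9 + (2968 + (-1862*(-1/6085) - 3975*(-1/3751)))*(-12177) = -9 + (2968 + (1862/6085 + 3975/3751))*(-12177) = -9 + (2968 + 31172237/22824835)*(-12177) = -9 + (67775282517/22824835)*(-12177) = -9 - 75027237746319/2074985 = -75027256421184/2074985 ≈ -3.6158e+7)
t + u(1*(-3) + 5) = -75027256421184/2074985 + 25 = -75027204546559/2074985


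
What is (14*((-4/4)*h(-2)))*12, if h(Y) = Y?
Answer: 336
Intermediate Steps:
(14*((-4/4)*h(-2)))*12 = (14*(-4/4*(-2)))*12 = (14*(-4*¼*(-2)))*12 = (14*(-1*(-2)))*12 = (14*2)*12 = 28*12 = 336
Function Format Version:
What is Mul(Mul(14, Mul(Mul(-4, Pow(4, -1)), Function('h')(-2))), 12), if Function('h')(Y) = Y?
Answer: 336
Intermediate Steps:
Mul(Mul(14, Mul(Mul(-4, Pow(4, -1)), Function('h')(-2))), 12) = Mul(Mul(14, Mul(Mul(-4, Pow(4, -1)), -2)), 12) = Mul(Mul(14, Mul(Mul(-4, Rational(1, 4)), -2)), 12) = Mul(Mul(14, Mul(-1, -2)), 12) = Mul(Mul(14, 2), 12) = Mul(28, 12) = 336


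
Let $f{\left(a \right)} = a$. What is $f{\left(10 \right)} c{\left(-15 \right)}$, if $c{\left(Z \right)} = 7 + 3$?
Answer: $100$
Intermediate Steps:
$c{\left(Z \right)} = 10$
$f{\left(10 \right)} c{\left(-15 \right)} = 10 \cdot 10 = 100$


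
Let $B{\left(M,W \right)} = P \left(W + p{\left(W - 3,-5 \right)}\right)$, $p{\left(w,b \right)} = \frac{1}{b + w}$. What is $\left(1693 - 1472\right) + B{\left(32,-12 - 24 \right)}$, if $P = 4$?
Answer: $\frac{846}{11} \approx 76.909$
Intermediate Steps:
$B{\left(M,W \right)} = 4 W + \frac{4}{-8 + W}$ ($B{\left(M,W \right)} = 4 \left(W + \frac{1}{-5 + \left(W - 3\right)}\right) = 4 \left(W + \frac{1}{-5 + \left(-3 + W\right)}\right) = 4 \left(W + \frac{1}{-8 + W}\right) = 4 W + \frac{4}{-8 + W}$)
$\left(1693 - 1472\right) + B{\left(32,-12 - 24 \right)} = \left(1693 - 1472\right) + \frac{4 \left(1 + \left(-12 - 24\right) \left(-8 - 36\right)\right)}{-8 - 36} = 221 + \frac{4 \left(1 + \left(-12 - 24\right) \left(-8 - 36\right)\right)}{-8 - 36} = 221 + \frac{4 \left(1 - 36 \left(-8 - 36\right)\right)}{-8 - 36} = 221 + \frac{4 \left(1 - -1584\right)}{-44} = 221 + 4 \left(- \frac{1}{44}\right) \left(1 + 1584\right) = 221 + 4 \left(- \frac{1}{44}\right) 1585 = 221 - \frac{1585}{11} = \frac{846}{11}$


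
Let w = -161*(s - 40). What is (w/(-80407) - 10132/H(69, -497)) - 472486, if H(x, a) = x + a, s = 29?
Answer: -4064852971380/8603549 ≈ -4.7246e+5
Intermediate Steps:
w = 1771 (w = -161*(29 - 40) = -161*(-11) = 1771)
H(x, a) = a + x
(w/(-80407) - 10132/H(69, -497)) - 472486 = (1771/(-80407) - 10132/(-497 + 69)) - 472486 = (1771*(-1/80407) - 10132/(-428)) - 472486 = (-1771/80407 - 10132*(-1/428)) - 472486 = (-1771/80407 + 2533/107) - 472486 = 203481434/8603549 - 472486 = -4064852971380/8603549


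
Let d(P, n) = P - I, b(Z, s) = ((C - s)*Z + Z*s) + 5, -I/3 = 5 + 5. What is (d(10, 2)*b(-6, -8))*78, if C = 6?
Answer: -96720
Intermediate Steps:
I = -30 (I = -3*(5 + 5) = -3*10 = -30)
b(Z, s) = 5 + Z*s + Z*(6 - s) (b(Z, s) = ((6 - s)*Z + Z*s) + 5 = (Z*(6 - s) + Z*s) + 5 = (Z*s + Z*(6 - s)) + 5 = 5 + Z*s + Z*(6 - s))
d(P, n) = 30 + P (d(P, n) = P - 1*(-30) = P + 30 = 30 + P)
(d(10, 2)*b(-6, -8))*78 = ((30 + 10)*(5 + 6*(-6)))*78 = (40*(5 - 36))*78 = (40*(-31))*78 = -1240*78 = -96720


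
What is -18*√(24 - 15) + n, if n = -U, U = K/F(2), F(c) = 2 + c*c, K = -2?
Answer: -161/3 ≈ -53.667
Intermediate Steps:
F(c) = 2 + c²
U = -⅓ (U = -2/(2 + 2²) = -2/(2 + 4) = -2/6 = -2*⅙ = -⅓ ≈ -0.33333)
n = ⅓ (n = -1*(-⅓) = ⅓ ≈ 0.33333)
-18*√(24 - 15) + n = -18*√(24 - 15) + ⅓ = -18*√9 + ⅓ = -18*3 + ⅓ = -54 + ⅓ = -161/3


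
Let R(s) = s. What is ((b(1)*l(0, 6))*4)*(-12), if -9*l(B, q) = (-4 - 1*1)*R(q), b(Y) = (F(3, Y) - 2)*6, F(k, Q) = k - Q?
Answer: 0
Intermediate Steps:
b(Y) = 6 - 6*Y (b(Y) = ((3 - Y) - 2)*6 = (1 - Y)*6 = 6 - 6*Y)
l(B, q) = 5*q/9 (l(B, q) = -(-4 - 1*1)*q/9 = -(-4 - 1)*q/9 = -(-5)*q/9 = 5*q/9)
((b(1)*l(0, 6))*4)*(-12) = (((6 - 6*1)*((5/9)*6))*4)*(-12) = (((6 - 6)*(10/3))*4)*(-12) = ((0*(10/3))*4)*(-12) = (0*4)*(-12) = 0*(-12) = 0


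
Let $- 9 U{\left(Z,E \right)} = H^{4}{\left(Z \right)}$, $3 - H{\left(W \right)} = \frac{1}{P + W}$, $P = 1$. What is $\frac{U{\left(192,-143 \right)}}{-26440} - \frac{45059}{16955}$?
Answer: $- \frac{371877161521699129}{139949386529825295} \approx -2.6572$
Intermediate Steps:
$H{\left(W \right)} = 3 - \frac{1}{1 + W}$
$U{\left(Z,E \right)} = - \frac{\left(2 + 3 Z\right)^{4}}{9 \left(1 + Z\right)^{4}}$ ($U{\left(Z,E \right)} = - \frac{\left(\frac{2 + 3 Z}{1 + Z}\right)^{4}}{9} = - \frac{\frac{1}{\left(1 + Z\right)^{4}} \left(2 + 3 Z\right)^{4}}{9} = - \frac{\left(2 + 3 Z\right)^{4}}{9 \left(1 + Z\right)^{4}}$)
$\frac{U{\left(192,-143 \right)}}{-26440} - \frac{45059}{16955} = \frac{\left(- \frac{1}{9}\right) \frac{1}{\left(1 + 192\right)^{4}} \left(2 + 3 \cdot 192\right)^{4}}{-26440} - \frac{45059}{16955} = - \frac{\left(2 + 576\right)^{4}}{9 \cdot 1387488001} \left(- \frac{1}{26440}\right) - \frac{45059}{16955} = \left(- \frac{1}{9}\right) \frac{1}{1387488001} \cdot 578^{4} \left(- \frac{1}{26440}\right) - \frac{45059}{16955} = \left(- \frac{1}{9}\right) \frac{1}{1387488001} \cdot 111612119056 \left(- \frac{1}{26440}\right) - \frac{45059}{16955} = \left(- \frac{111612119056}{12487392009}\right) \left(- \frac{1}{26440}\right) - \frac{45059}{16955} = \frac{13951514882}{41270830589745} - \frac{45059}{16955} = - \frac{371877161521699129}{139949386529825295}$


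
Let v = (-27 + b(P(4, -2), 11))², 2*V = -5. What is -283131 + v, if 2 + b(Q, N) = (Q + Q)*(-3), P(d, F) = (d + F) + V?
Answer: -282455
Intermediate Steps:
V = -5/2 (V = (½)*(-5) = -5/2 ≈ -2.5000)
P(d, F) = -5/2 + F + d (P(d, F) = (d + F) - 5/2 = (F + d) - 5/2 = -5/2 + F + d)
b(Q, N) = -2 - 6*Q (b(Q, N) = -2 + (Q + Q)*(-3) = -2 + (2*Q)*(-3) = -2 - 6*Q)
v = 676 (v = (-27 + (-2 - 6*(-5/2 - 2 + 4)))² = (-27 + (-2 - 6*(-½)))² = (-27 + (-2 + 3))² = (-27 + 1)² = (-26)² = 676)
-283131 + v = -283131 + 676 = -282455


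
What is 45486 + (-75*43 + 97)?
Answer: 42358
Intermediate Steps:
45486 + (-75*43 + 97) = 45486 + (-3225 + 97) = 45486 - 3128 = 42358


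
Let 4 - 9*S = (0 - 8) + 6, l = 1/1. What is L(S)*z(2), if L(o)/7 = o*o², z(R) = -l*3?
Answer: -56/9 ≈ -6.2222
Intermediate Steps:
l = 1
z(R) = -3 (z(R) = -1*1*3 = -1*3 = -3)
S = ⅔ (S = 4/9 - ((0 - 8) + 6)/9 = 4/9 - (-8 + 6)/9 = 4/9 - ⅑*(-2) = 4/9 + 2/9 = ⅔ ≈ 0.66667)
L(o) = 7*o³ (L(o) = 7*(o*o²) = 7*o³)
L(S)*z(2) = (7*(⅔)³)*(-3) = (7*(8/27))*(-3) = (56/27)*(-3) = -56/9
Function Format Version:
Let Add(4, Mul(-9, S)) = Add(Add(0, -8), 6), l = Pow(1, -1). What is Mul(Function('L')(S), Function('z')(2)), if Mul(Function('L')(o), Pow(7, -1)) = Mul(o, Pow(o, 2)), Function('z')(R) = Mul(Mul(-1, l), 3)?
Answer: Rational(-56, 9) ≈ -6.2222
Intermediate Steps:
l = 1
Function('z')(R) = -3 (Function('z')(R) = Mul(Mul(-1, 1), 3) = Mul(-1, 3) = -3)
S = Rational(2, 3) (S = Add(Rational(4, 9), Mul(Rational(-1, 9), Add(Add(0, -8), 6))) = Add(Rational(4, 9), Mul(Rational(-1, 9), Add(-8, 6))) = Add(Rational(4, 9), Mul(Rational(-1, 9), -2)) = Add(Rational(4, 9), Rational(2, 9)) = Rational(2, 3) ≈ 0.66667)
Function('L')(o) = Mul(7, Pow(o, 3)) (Function('L')(o) = Mul(7, Mul(o, Pow(o, 2))) = Mul(7, Pow(o, 3)))
Mul(Function('L')(S), Function('z')(2)) = Mul(Mul(7, Pow(Rational(2, 3), 3)), -3) = Mul(Mul(7, Rational(8, 27)), -3) = Mul(Rational(56, 27), -3) = Rational(-56, 9)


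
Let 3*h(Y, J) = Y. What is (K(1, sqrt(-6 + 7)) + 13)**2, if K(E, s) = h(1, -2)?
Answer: 1600/9 ≈ 177.78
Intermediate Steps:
h(Y, J) = Y/3
K(E, s) = 1/3 (K(E, s) = (1/3)*1 = 1/3)
(K(1, sqrt(-6 + 7)) + 13)**2 = (1/3 + 13)**2 = (40/3)**2 = 1600/9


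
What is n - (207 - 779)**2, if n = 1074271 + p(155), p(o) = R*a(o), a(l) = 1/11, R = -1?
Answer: 8217956/11 ≈ 7.4709e+5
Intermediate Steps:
a(l) = 1/11
p(o) = -1/11 (p(o) = -1*1/11 = -1/11)
n = 11816980/11 (n = 1074271 - 1/11 = 11816980/11 ≈ 1.0743e+6)
n - (207 - 779)**2 = 11816980/11 - (207 - 779)**2 = 11816980/11 - 1*(-572)**2 = 11816980/11 - 1*327184 = 11816980/11 - 327184 = 8217956/11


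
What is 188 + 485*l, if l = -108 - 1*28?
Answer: -65772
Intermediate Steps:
l = -136 (l = -108 - 28 = -136)
188 + 485*l = 188 + 485*(-136) = 188 - 65960 = -65772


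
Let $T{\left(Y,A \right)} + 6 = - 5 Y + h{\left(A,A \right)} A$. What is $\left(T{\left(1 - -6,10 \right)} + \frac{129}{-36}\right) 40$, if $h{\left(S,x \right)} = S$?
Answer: $\frac{6650}{3} \approx 2216.7$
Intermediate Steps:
$T{\left(Y,A \right)} = -6 + A^{2} - 5 Y$ ($T{\left(Y,A \right)} = -6 + \left(- 5 Y + A A\right) = -6 + \left(- 5 Y + A^{2}\right) = -6 + \left(A^{2} - 5 Y\right) = -6 + A^{2} - 5 Y$)
$\left(T{\left(1 - -6,10 \right)} + \frac{129}{-36}\right) 40 = \left(\left(-6 + 10^{2} - 5 \left(1 - -6\right)\right) + \frac{129}{-36}\right) 40 = \left(\left(-6 + 100 - 5 \left(1 + 6\right)\right) + 129 \left(- \frac{1}{36}\right)\right) 40 = \left(\left(-6 + 100 - 35\right) - \frac{43}{12}\right) 40 = \left(59 - \frac{43}{12}\right) 40 = \frac{665}{12} \cdot 40 = \frac{6650}{3}$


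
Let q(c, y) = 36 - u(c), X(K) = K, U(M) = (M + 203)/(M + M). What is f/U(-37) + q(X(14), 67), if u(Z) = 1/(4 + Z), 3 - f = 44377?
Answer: 29606785/1494 ≈ 19817.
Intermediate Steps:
f = -44374 (f = 3 - 1*44377 = 3 - 44377 = -44374)
U(M) = (203 + M)/(2*M) (U(M) = (203 + M)/((2*M)) = (203 + M)*(1/(2*M)) = (203 + M)/(2*M))
q(c, y) = 36 - 1/(4 + c)
f/U(-37) + q(X(14), 67) = -44374*(-74/(203 - 37)) + (143 + 36*14)/(4 + 14) = -44374/((1/2)*(-1/37)*166) + (143 + 504)/18 = -44374/(-83/37) + (1/18)*647 = -44374*(-37/83) + 647/18 = 1641838/83 + 647/18 = 29606785/1494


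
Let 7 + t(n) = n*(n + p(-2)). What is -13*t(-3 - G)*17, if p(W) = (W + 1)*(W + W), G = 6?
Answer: -8398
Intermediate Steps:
p(W) = 2*W*(1 + W) (p(W) = (1 + W)*(2*W) = 2*W*(1 + W))
t(n) = -7 + n*(4 + n) (t(n) = -7 + n*(n + 2*(-2)*(1 - 2)) = -7 + n*(n + 2*(-2)*(-1)) = -7 + n*(n + 4) = -7 + n*(4 + n))
-13*t(-3 - G)*17 = -13*(-7 + (-3 - 1*6)² + 4*(-3 - 1*6))*17 = -13*(-7 + (-3 - 6)² + 4*(-3 - 6))*17 = -13*(-7 + (-9)² + 4*(-9))*17 = -13*(-7 + 81 - 36)*17 = -13*38*17 = -494*17 = -8398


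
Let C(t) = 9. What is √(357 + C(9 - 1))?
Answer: √366 ≈ 19.131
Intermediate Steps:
√(357 + C(9 - 1)) = √(357 + 9) = √366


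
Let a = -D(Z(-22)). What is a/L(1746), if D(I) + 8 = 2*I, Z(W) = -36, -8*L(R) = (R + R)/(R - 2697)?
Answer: 50720/291 ≈ 174.30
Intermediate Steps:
L(R) = -R/(4*(-2697 + R)) (L(R) = -(R + R)/(8*(R - 2697)) = -2*R/(8*(-2697 + R)) = -R/(4*(-2697 + R)))
D(I) = -8 + 2*I
a = 80 (a = -(-8 + 2*(-36)) = -(-8 - 72) = -1*(-80) = 80)
a/L(1746) = 80/((-1*1746/(-10788 + 4*1746))) = 80/((-1*1746/(-10788 + 6984))) = 80/((-1*1746/(-3804))) = 80/((-1*1746*(-1/3804))) = 80/(291/634) = 80*(634/291) = 50720/291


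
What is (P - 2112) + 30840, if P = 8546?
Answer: 37274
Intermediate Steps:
(P - 2112) + 30840 = (8546 - 2112) + 30840 = 6434 + 30840 = 37274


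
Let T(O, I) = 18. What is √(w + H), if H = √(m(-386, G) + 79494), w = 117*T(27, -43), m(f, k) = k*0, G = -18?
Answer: √(2106 + √79494) ≈ 48.867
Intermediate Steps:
m(f, k) = 0
w = 2106 (w = 117*18 = 2106)
H = √79494 (H = √(0 + 79494) = √79494 ≈ 281.95)
√(w + H) = √(2106 + √79494)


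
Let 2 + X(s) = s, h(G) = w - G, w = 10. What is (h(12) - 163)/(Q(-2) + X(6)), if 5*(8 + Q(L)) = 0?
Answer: 165/4 ≈ 41.250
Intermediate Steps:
Q(L) = -8 (Q(L) = -8 + (⅕)*0 = -8 + 0 = -8)
h(G) = 10 - G
X(s) = -2 + s
(h(12) - 163)/(Q(-2) + X(6)) = ((10 - 1*12) - 163)/(-8 + (-2 + 6)) = ((10 - 12) - 163)/(-8 + 4) = (-2 - 163)/(-4) = -165*(-¼) = 165/4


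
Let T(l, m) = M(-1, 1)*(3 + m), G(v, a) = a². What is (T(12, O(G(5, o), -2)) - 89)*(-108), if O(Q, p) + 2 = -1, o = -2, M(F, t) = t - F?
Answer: 9612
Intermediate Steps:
O(Q, p) = -3 (O(Q, p) = -2 - 1 = -3)
T(l, m) = 6 + 2*m (T(l, m) = (1 - 1*(-1))*(3 + m) = (1 + 1)*(3 + m) = 2*(3 + m) = 6 + 2*m)
(T(12, O(G(5, o), -2)) - 89)*(-108) = ((6 + 2*(-3)) - 89)*(-108) = ((6 - 6) - 89)*(-108) = (0 - 89)*(-108) = -89*(-108) = 9612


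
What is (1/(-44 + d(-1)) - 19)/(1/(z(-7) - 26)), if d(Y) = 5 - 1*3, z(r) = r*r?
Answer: -18377/42 ≈ -437.55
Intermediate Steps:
z(r) = r²
d(Y) = 2 (d(Y) = 5 - 3 = 2)
(1/(-44 + d(-1)) - 19)/(1/(z(-7) - 26)) = (1/(-44 + 2) - 19)/(1/((-7)² - 26)) = (1/(-42) - 19)/(1/(49 - 26)) = (-1/42 - 19)/(1/23) = -799/42/(1/23) = 23*(-799/42) = -18377/42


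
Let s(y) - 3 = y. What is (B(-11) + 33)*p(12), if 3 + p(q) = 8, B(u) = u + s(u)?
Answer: 70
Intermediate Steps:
s(y) = 3 + y
B(u) = 3 + 2*u (B(u) = u + (3 + u) = 3 + 2*u)
p(q) = 5 (p(q) = -3 + 8 = 5)
(B(-11) + 33)*p(12) = ((3 + 2*(-11)) + 33)*5 = ((3 - 22) + 33)*5 = (-19 + 33)*5 = 14*5 = 70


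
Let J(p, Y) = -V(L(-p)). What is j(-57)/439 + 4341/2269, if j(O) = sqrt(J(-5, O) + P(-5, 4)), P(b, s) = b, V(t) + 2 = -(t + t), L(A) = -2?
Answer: 4341/2269 + I*sqrt(7)/439 ≈ 1.9132 + 0.0060268*I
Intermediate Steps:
V(t) = -2 - 2*t (V(t) = -2 - (t + t) = -2 - 2*t)
J(p, Y) = -2 (J(p, Y) = -(-2 - 2*(-2)) = -(-2 + 4) = -1*2 = -2)
j(O) = I*sqrt(7) (j(O) = sqrt(-2 - 5) = sqrt(-7) = I*sqrt(7))
j(-57)/439 + 4341/2269 = (I*sqrt(7))/439 + 4341/2269 = (I*sqrt(7))*(1/439) + 4341*(1/2269) = I*sqrt(7)/439 + 4341/2269 = 4341/2269 + I*sqrt(7)/439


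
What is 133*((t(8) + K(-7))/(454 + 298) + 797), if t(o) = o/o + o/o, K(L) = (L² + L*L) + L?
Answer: 79725121/752 ≈ 1.0602e+5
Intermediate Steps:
K(L) = L + 2*L² (K(L) = (L² + L²) + L = 2*L² + L = L + 2*L²)
t(o) = 2 (t(o) = 1 + 1 = 2)
133*((t(8) + K(-7))/(454 + 298) + 797) = 133*((2 - 7*(1 + 2*(-7)))/(454 + 298) + 797) = 133*((2 - 7*(1 - 14))/752 + 797) = 133*((2 - 7*(-13))*(1/752) + 797) = 133*((2 + 91)*(1/752) + 797) = 133*(93*(1/752) + 797) = 133*(93/752 + 797) = 133*(599437/752) = 79725121/752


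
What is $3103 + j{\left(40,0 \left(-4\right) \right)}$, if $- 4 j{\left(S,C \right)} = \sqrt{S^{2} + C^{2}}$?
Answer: $3093$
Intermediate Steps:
$j{\left(S,C \right)} = - \frac{\sqrt{C^{2} + S^{2}}}{4}$ ($j{\left(S,C \right)} = - \frac{\sqrt{S^{2} + C^{2}}}{4} = - \frac{\sqrt{C^{2} + S^{2}}}{4}$)
$3103 + j{\left(40,0 \left(-4\right) \right)} = 3103 - \frac{\sqrt{\left(0 \left(-4\right)\right)^{2} + 40^{2}}}{4} = 3103 - \frac{\sqrt{0^{2} + 1600}}{4} = 3103 - \frac{\sqrt{0 + 1600}}{4} = 3103 - \frac{\sqrt{1600}}{4} = 3103 - 10 = 3093$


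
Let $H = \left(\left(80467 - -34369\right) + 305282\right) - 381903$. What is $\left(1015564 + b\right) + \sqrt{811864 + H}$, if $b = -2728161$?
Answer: $-1712597 + \sqrt{850079} \approx -1.7117 \cdot 10^{6}$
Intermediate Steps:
$H = 38215$ ($H = \left(\left(80467 + 34369\right) + 305282\right) - 381903 = \left(114836 + 305282\right) - 381903 = 420118 - 381903 = 38215$)
$\left(1015564 + b\right) + \sqrt{811864 + H} = \left(1015564 - 2728161\right) + \sqrt{811864 + 38215} = -1712597 + \sqrt{850079}$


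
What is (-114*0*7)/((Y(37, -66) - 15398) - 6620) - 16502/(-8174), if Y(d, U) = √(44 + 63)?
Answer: 8251/4087 ≈ 2.0188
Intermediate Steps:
Y(d, U) = √107
(-114*0*7)/((Y(37, -66) - 15398) - 6620) - 16502/(-8174) = (-114*0*7)/((√107 - 15398) - 6620) - 16502/(-8174) = (0*7)/((-15398 + √107) - 6620) - 16502*(-1/8174) = 0/(-22018 + √107) + 8251/4087 = 0 + 8251/4087 = 8251/4087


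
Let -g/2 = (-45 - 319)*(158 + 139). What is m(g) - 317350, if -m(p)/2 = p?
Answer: -749782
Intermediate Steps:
g = 216216 (g = -2*(-45 - 319)*(158 + 139) = -(-728)*297 = -2*(-108108) = 216216)
m(p) = -2*p
m(g) - 317350 = -2*216216 - 317350 = -432432 - 317350 = -749782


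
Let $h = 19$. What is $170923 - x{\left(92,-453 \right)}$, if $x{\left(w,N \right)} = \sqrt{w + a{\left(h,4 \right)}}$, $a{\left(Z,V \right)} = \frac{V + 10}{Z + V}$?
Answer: $170923 - \frac{\sqrt{48990}}{23} \approx 1.7091 \cdot 10^{5}$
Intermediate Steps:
$a{\left(Z,V \right)} = \frac{10 + V}{V + Z}$
$x{\left(w,N \right)} = \sqrt{\frac{14}{23} + w}$ ($x{\left(w,N \right)} = \sqrt{w + \frac{10 + 4}{4 + 19}} = \sqrt{w + \frac{1}{23} \cdot 14} = \sqrt{w + \frac{14}{23}} = \sqrt{\frac{14}{23} + w}$)
$170923 - x{\left(92,-453 \right)} = 170923 - \frac{\sqrt{322 + 529 \cdot 92}}{23} = 170923 - \frac{\sqrt{322 + 48668}}{23} = 170923 - \frac{\sqrt{48990}}{23}$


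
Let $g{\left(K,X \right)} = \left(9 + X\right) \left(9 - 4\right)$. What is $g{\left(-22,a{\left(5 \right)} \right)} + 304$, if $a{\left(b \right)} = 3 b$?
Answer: $424$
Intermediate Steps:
$g{\left(K,X \right)} = 45 + 5 X$ ($g{\left(K,X \right)} = \left(9 + X\right) 5 = 45 + 5 X$)
$g{\left(-22,a{\left(5 \right)} \right)} + 304 = \left(45 + 5 \cdot 3 \cdot 5\right) + 304 = \left(45 + 5 \cdot 15\right) + 304 = \left(45 + 75\right) + 304 = 120 + 304 = 424$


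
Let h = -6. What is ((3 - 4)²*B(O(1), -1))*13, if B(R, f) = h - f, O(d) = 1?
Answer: -65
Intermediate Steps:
B(R, f) = -6 - f
((3 - 4)²*B(O(1), -1))*13 = ((3 - 4)²*(-6 - 1*(-1)))*13 = ((-1)²*(-6 + 1))*13 = (1*(-5))*13 = -5*13 = -65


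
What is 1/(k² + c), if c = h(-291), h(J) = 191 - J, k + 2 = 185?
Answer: 1/33971 ≈ 2.9437e-5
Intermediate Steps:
k = 183 (k = -2 + 185 = 183)
c = 482 (c = 191 - 1*(-291) = 191 + 291 = 482)
1/(k² + c) = 1/(183² + 482) = 1/(33489 + 482) = 1/33971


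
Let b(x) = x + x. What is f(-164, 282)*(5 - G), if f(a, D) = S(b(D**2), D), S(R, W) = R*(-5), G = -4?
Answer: -7157160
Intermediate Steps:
b(x) = 2*x
S(R, W) = -5*R
f(a, D) = -10*D**2
f(-164, 282)*(5 - G) = (-10*282**2)*(5 - 1*(-4)) = (-10*79524)*(5 + 4) = -795240*9 = -7157160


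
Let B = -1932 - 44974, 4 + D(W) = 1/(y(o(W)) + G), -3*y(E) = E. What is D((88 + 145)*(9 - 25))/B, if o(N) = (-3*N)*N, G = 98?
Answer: 55592327/651903434292 ≈ 8.5277e-5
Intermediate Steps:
o(N) = -3*N²
y(E) = -E/3
D(W) = -4 + 1/(98 + W²) (D(W) = -4 + 1/(-(-1)*W² + 98) = -4 + 1/(W² + 98) = -4 + 1/(98 + W²))
B = -46906
D((88 + 145)*(9 - 25))/B = ((391 + 4*((88 + 145)*(9 - 25))²)/(-98 - ((88 + 145)*(9 - 25))²))/(-46906) = ((391 + 4*(233*(-16))²)/(-98 - (233*(-16))²))*(-1/46906) = ((391 + 4*(-3728)²)/(-98 - 1*(-3728)²))*(-1/46906) = ((391 + 4*13897984)/(-98 - 1*13897984))*(-1/46906) = ((391 + 55591936)/(-98 - 13897984))*(-1/46906) = (55592327/(-13898082))*(-1/46906) = -1/13898082*55592327*(-1/46906) = -55592327/13898082*(-1/46906) = 55592327/651903434292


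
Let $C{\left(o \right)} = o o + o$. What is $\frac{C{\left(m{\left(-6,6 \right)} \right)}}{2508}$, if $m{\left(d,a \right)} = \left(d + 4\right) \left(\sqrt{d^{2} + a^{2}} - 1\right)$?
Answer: $\frac{49}{418} - \frac{5 \sqrt{2}}{209} \approx 0.083392$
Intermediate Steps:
$m{\left(d,a \right)} = \left(-1 + \sqrt{a^{2} + d^{2}}\right) \left(4 + d\right)$ ($m{\left(d,a \right)} = \left(4 + d\right) \left(\sqrt{a^{2} + d^{2}} - 1\right) = \left(4 + d\right) \left(-1 + \sqrt{a^{2} + d^{2}}\right) = \left(-1 + \sqrt{a^{2} + d^{2}}\right) \left(4 + d\right)$)
$C{\left(o \right)} = o + o^{2}$ ($C{\left(o \right)} = o^{2} + o = o + o^{2}$)
$\frac{C{\left(m{\left(-6,6 \right)} \right)}}{2508} = \frac{\left(-4 - -6 + 4 \sqrt{6^{2} + \left(-6\right)^{2}} - 6 \sqrt{6^{2} + \left(-6\right)^{2}}\right) \left(1 - \left(-2 + 2 \sqrt{6^{2} + \left(-6\right)^{2}}\right)\right)}{2508} = \left(-4 + 6 + 4 \sqrt{36 + 36} - 6 \sqrt{36 + 36}\right) \left(1 + \left(-4 + 6 + 4 \sqrt{36 + 36} - 6 \sqrt{36 + 36}\right)\right) \frac{1}{2508} = \left(-4 + 6 + 4 \sqrt{72} - 6 \sqrt{72}\right) \left(1 + \left(-4 + 6 + 4 \sqrt{72} - 6 \sqrt{72}\right)\right) \frac{1}{2508} = \left(-4 + 6 + 4 \cdot 6 \sqrt{2} - 6 \cdot 6 \sqrt{2}\right) \left(1 + \left(-4 + 6 + 4 \cdot 6 \sqrt{2} - 6 \cdot 6 \sqrt{2}\right)\right) \frac{1}{2508} = \left(-4 + 6 + 24 \sqrt{2} - 36 \sqrt{2}\right) \left(1 + \left(-4 + 6 + 24 \sqrt{2} - 36 \sqrt{2}\right)\right) \frac{1}{2508} = \left(2 - 12 \sqrt{2}\right) \left(1 + \left(2 - 12 \sqrt{2}\right)\right) \frac{1}{2508} = \left(2 - 12 \sqrt{2}\right) \left(3 - 12 \sqrt{2}\right) \frac{1}{2508} = \frac{\left(2 - 12 \sqrt{2}\right) \left(3 - 12 \sqrt{2}\right)}{2508}$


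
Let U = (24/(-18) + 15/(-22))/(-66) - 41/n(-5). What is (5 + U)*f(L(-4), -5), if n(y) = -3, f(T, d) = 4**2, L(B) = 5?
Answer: 325780/1089 ≈ 299.16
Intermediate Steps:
f(T, d) = 16
U = 59665/4356 (U = (24/(-18) + 15/(-22))/(-66) - 41/(-3) = (24*(-1/18) + 15*(-1/22))*(-1/66) - 41*(-1/3) = (-4/3 - 15/22)*(-1/66) + 41/3 = -133/66*(-1/66) + 41/3 = 133/4356 + 41/3 = 59665/4356 ≈ 13.697)
(5 + U)*f(L(-4), -5) = (5 + 59665/4356)*16 = (81445/4356)*16 = 325780/1089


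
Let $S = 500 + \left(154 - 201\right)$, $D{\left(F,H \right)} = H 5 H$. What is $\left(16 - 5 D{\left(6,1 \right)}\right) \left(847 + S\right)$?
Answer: $-11700$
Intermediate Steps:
$D{\left(F,H \right)} = 5 H^{2}$ ($D{\left(F,H \right)} = 5 H H = 5 H^{2}$)
$S = 453$ ($S = 500 - 47 = 453$)
$\left(16 - 5 D{\left(6,1 \right)}\right) \left(847 + S\right) = \left(16 - 5 \cdot 5 \cdot 1^{2}\right) \left(847 + 453\right) = \left(16 - 5 \cdot 5 \cdot 1\right) 1300 = \left(16 - 25\right) 1300 = \left(-9\right) 1300 = -11700$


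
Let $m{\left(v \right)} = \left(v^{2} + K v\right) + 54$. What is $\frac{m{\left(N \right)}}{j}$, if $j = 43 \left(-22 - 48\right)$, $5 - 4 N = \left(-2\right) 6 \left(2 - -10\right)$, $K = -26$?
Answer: $- \frac{7569}{48160} \approx -0.15716$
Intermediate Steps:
$N = \frac{149}{4}$ ($N = \frac{5}{4} - \frac{\left(-2\right) 6 \left(2 - -10\right)}{4} = \frac{5}{4} - \frac{\left(-12\right) \left(2 + 10\right)}{4} = \frac{5}{4} - \frac{\left(-12\right) 12}{4} = \frac{5}{4} - -36 = \frac{5}{4} + 36 = \frac{149}{4} \approx 37.25$)
$m{\left(v \right)} = 54 + v^{2} - 26 v$ ($m{\left(v \right)} = \left(v^{2} - 26 v\right) + 54 = 54 + v^{2} - 26 v$)
$j = -3010$ ($j = 43 \left(-70\right) = -3010$)
$\frac{m{\left(N \right)}}{j} = \frac{54 + \left(\frac{149}{4}\right)^{2} - \frac{1937}{2}}{-3010} = \left(54 + \frac{22201}{16} - \frac{1937}{2}\right) \left(- \frac{1}{3010}\right) = \frac{7569}{16} \left(- \frac{1}{3010}\right) = - \frac{7569}{48160}$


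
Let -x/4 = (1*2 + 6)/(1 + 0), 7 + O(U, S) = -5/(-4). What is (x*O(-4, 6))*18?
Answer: 3312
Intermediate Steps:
O(U, S) = -23/4 (O(U, S) = -7 - 5/(-4) = -7 - 5*(-¼) = -7 + 5/4 = -23/4)
x = -32 (x = -4*(1*2 + 6)/(1 + 0) = -4*(2 + 6)/1 = -32 ≈ -32.000)
(x*O(-4, 6))*18 = -32*(-23/4)*18 = 184*18 = 3312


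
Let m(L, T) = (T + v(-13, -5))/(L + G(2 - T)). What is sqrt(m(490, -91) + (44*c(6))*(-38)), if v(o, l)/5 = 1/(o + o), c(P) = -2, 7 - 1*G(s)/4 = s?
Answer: sqrt(12044188897)/1898 ≈ 57.822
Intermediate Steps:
G(s) = 28 - 4*s
v(o, l) = 5/(2*o) (v(o, l) = 5/(o + o) = 5/((2*o)) = 5*(1/(2*o)) = 5/(2*o))
m(L, T) = (-5/26 + T)/(20 + L + 4*T) (m(L, T) = (T + (5/2)/(-13))/(L + (28 - 4*(2 - T))) = (T + (5/2)*(-1/13))/(L + (28 + (-8 + 4*T))) = (T - 5/26)/(L + (20 + 4*T)) = (-5/26 + T)/(20 + L + 4*T))
sqrt(m(490, -91) + (44*c(6))*(-38)) = sqrt((-5/26 - 91)/(20 + 490 + 4*(-91)) + (44*(-2))*(-38)) = sqrt(-2371/26/(20 + 490 - 364) - 88*(-38)) = sqrt(-2371/26/146 + 3344) = sqrt((1/146)*(-2371/26) + 3344) = sqrt(-2371/3796 + 3344) = sqrt(12691453/3796) = sqrt(12044188897)/1898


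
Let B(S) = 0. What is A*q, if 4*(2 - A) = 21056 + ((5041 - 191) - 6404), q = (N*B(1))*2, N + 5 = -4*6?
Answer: 0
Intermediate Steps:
N = -29 (N = -5 - 4*6 = -5 - 24 = -29)
q = 0 (q = -29*0*2 = 0*2 = 0)
A = -9747/2 (A = 2 - (21056 + ((5041 - 191) - 6404))/4 = 2 - (21056 + (4850 - 6404))/4 = 2 - (21056 - 1554)/4 = 2 - 1/4*19502 = 2 - 9751/2 = -9747/2 ≈ -4873.5)
A*q = -9747/2*0 = 0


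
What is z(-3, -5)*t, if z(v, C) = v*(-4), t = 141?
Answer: 1692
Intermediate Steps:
z(v, C) = -4*v
z(-3, -5)*t = -4*(-3)*141 = 12*141 = 1692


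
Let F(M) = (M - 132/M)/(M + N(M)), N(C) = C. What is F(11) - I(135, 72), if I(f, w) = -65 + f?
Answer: -1541/22 ≈ -70.045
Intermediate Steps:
F(M) = (M - 132/M)/(2*M) (F(M) = (M - 132/M)/(M + M) = (M - 132/M)/((2*M)) = (M - 132/M)*(1/(2*M)) = (M - 132/M)/(2*M))
F(11) - I(135, 72) = (½ - 66/11²) - (-65 + 135) = (½ - 66*1/121) - 1*70 = (½ - 6/11) - 70 = -1/22 - 70 = -1541/22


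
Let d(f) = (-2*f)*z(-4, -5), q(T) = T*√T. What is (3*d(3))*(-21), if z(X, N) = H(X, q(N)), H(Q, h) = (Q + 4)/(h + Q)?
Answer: 0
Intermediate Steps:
q(T) = T^(3/2)
H(Q, h) = (4 + Q)/(Q + h)
z(X, N) = (4 + X)/(X + N^(3/2))
d(f) = 0 (d(f) = (-2*f)*((4 - 4)/(-4 + (-5)^(3/2))) = (-2*f)*(0/(-4 - 5*I*√5)) = -2*f*0 = 0)
(3*d(3))*(-21) = (3*0)*(-21) = 0*(-21) = 0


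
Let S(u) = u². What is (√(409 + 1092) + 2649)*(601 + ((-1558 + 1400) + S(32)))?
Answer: 3886083 + 1467*√1501 ≈ 3.9429e+6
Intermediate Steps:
(√(409 + 1092) + 2649)*(601 + ((-1558 + 1400) + S(32))) = (√(409 + 1092) + 2649)*(601 + ((-1558 + 1400) + 32²)) = (√1501 + 2649)*(601 + (-158 + 1024)) = (2649 + √1501)*(601 + 866) = (2649 + √1501)*1467 = 3886083 + 1467*√1501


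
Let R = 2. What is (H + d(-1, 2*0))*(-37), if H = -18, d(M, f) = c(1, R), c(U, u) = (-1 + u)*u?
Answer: 592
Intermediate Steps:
c(U, u) = u*(-1 + u)
d(M, f) = 2 (d(M, f) = 2*(-1 + 2) = 2*1 = 2)
(H + d(-1, 2*0))*(-37) = (-18 + 2)*(-37) = -16*(-37) = 592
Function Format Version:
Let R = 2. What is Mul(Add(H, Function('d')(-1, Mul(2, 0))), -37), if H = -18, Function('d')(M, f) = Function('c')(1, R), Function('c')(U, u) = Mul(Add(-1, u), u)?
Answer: 592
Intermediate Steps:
Function('c')(U, u) = Mul(u, Add(-1, u))
Function('d')(M, f) = 2 (Function('d')(M, f) = Mul(2, Add(-1, 2)) = Mul(2, 1) = 2)
Mul(Add(H, Function('d')(-1, Mul(2, 0))), -37) = Mul(Add(-18, 2), -37) = Mul(-16, -37) = 592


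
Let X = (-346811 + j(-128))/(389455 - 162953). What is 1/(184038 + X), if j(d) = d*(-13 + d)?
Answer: 226502/41684646313 ≈ 5.4337e-6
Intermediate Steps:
X = -328763/226502 (X = (-346811 - 128*(-13 - 128))/(389455 - 162953) = (-346811 - 128*(-141))/226502 = (-346811 + 18048)*(1/226502) = -328763*1/226502 = -328763/226502 ≈ -1.4515)
1/(184038 + X) = 1/(184038 - 328763/226502) = 1/(41684646313/226502) = 226502/41684646313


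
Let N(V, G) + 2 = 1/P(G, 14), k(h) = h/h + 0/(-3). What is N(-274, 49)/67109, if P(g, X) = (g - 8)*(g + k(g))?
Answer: -4099/137573450 ≈ -2.9795e-5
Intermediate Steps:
k(h) = 1 (k(h) = 1 + 0*(-⅓) = 1 + 0 = 1)
P(g, X) = (1 + g)*(-8 + g) (P(g, X) = (g - 8)*(g + 1) = (-8 + g)*(1 + g) = (1 + g)*(-8 + g))
N(V, G) = -2 + 1/(-8 + G² - 7*G)
N(-274, 49)/67109 = ((17 - 2*49² + 14*49)/(-8 + 49² - 7*49))/67109 = ((17 - 2*2401 + 686)/(-8 + 2401 - 343))*(1/67109) = ((17 - 4802 + 686)/2050)*(1/67109) = ((1/2050)*(-4099))*(1/67109) = -4099/2050*1/67109 = -4099/137573450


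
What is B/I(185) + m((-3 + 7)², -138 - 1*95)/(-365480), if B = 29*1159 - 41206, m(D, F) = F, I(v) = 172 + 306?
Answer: -1387854613/87349720 ≈ -15.888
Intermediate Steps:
I(v) = 478
B = -7595 (B = 33611 - 41206 = -7595)
B/I(185) + m((-3 + 7)², -138 - 1*95)/(-365480) = -7595/478 + (-138 - 1*95)/(-365480) = -7595*1/478 + (-138 - 95)*(-1/365480) = -7595/478 - 233*(-1/365480) = -7595/478 + 233/365480 = -1387854613/87349720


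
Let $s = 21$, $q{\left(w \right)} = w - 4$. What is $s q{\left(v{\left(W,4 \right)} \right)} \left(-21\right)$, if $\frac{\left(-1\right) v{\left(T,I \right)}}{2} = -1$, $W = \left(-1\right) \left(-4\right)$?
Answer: $882$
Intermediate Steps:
$W = 4$
$v{\left(T,I \right)} = 2$ ($v{\left(T,I \right)} = \left(-2\right) \left(-1\right) = 2$)
$q{\left(w \right)} = -4 + w$ ($q{\left(w \right)} = w - 4 = -4 + w$)
$s q{\left(v{\left(W,4 \right)} \right)} \left(-21\right) = 21 \left(-4 + 2\right) \left(-21\right) = 21 \left(-2\right) \left(-21\right) = \left(-42\right) \left(-21\right) = 882$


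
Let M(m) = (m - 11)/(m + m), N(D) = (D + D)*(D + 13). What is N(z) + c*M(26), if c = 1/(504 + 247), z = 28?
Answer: 89663407/39052 ≈ 2296.0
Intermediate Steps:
N(D) = 2*D*(13 + D) (N(D) = (2*D)*(13 + D) = 2*D*(13 + D))
M(m) = (-11 + m)/(2*m) (M(m) = (-11 + m)/((2*m)) = (-11 + m)*(1/(2*m)) = (-11 + m)/(2*m))
c = 1/751 ≈ 0.0013316
N(z) + c*M(26) = 2*28*(13 + 28) + ((½)*(-11 + 26)/26)/751 = 2*28*41 + ((½)*(1/26)*15)/751 = 2296 + (1/751)*(15/52) = 2296 + 15/39052 = 89663407/39052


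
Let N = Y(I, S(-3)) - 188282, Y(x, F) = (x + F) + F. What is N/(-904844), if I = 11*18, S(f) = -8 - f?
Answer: 2001/9626 ≈ 0.20787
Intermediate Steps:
I = 198
Y(x, F) = x + 2*F (Y(x, F) = (F + x) + F = x + 2*F)
N = -188094 (N = (198 + 2*(-8 - 1*(-3))) - 188282 = (198 + 2*(-8 + 3)) - 188282 = (198 + 2*(-5)) - 188282 = (198 - 10) - 188282 = 188 - 188282 = -188094)
N/(-904844) = -188094/(-904844) = -188094*(-1/904844) = 2001/9626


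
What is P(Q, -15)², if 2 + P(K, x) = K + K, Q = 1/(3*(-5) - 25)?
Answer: 1681/400 ≈ 4.2025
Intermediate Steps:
Q = -1/40 (Q = 1/(-15 - 25) = 1/(-40) = -1/40 ≈ -0.025000)
P(K, x) = -2 + 2*K (P(K, x) = -2 + (K + K) = -2 + 2*K)
P(Q, -15)² = (-2 + 2*(-1/40))² = (-2 - 1/20)² = (-41/20)² = 1681/400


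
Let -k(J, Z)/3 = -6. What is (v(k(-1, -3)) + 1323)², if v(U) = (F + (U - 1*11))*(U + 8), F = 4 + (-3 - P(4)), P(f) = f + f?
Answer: 1750329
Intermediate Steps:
k(J, Z) = 18 (k(J, Z) = -3*(-6) = 18)
P(f) = 2*f
F = -7 (F = 4 + (-3 - 2*4) = 4 + (-3 - 1*8) = 4 + (-3 - 8) = 4 - 11 = -7)
v(U) = (-18 + U)*(8 + U) (v(U) = (-7 + (U - 1*11))*(U + 8) = (-7 + (U - 11))*(8 + U) = (-7 + (-11 + U))*(8 + U) = (-18 + U)*(8 + U))
(v(k(-1, -3)) + 1323)² = ((-144 + 18² - 10*18) + 1323)² = ((-144 + 324 - 180) + 1323)² = (0 + 1323)² = 1323² = 1750329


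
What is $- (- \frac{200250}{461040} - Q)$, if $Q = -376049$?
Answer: $- \frac{5779114357}{15368} \approx -3.7605 \cdot 10^{5}$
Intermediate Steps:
$- (- \frac{200250}{461040} - Q) = - (- \frac{200250}{461040} - -376049) = - (\left(-200250\right) \frac{1}{461040} + 376049) = - (- \frac{6675}{15368} + 376049) = \left(-1\right) \frac{5779114357}{15368} = - \frac{5779114357}{15368}$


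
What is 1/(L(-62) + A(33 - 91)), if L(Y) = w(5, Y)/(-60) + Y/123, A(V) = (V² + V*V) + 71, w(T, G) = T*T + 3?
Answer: 205/1393596 ≈ 0.00014710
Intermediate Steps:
w(T, G) = 3 + T² (w(T, G) = T² + 3 = 3 + T²)
A(V) = 71 + 2*V² (A(V) = (V² + V²) + 71 = 2*V² + 71 = 71 + 2*V²)
L(Y) = -7/15 + Y/123 (L(Y) = (3 + 5²)/(-60) + Y/123 = (3 + 25)*(-1/60) + Y*(1/123) = 28*(-1/60) + Y/123 = -7/15 + Y/123)
1/(L(-62) + A(33 - 91)) = 1/((-7/15 + (1/123)*(-62)) + (71 + 2*(33 - 91)²)) = 1/((-7/15 - 62/123) + (71 + 2*(-58)²)) = 1/(-199/205 + (71 + 2*3364)) = 1/(-199/205 + (71 + 6728)) = 1/(-199/205 + 6799) = 1/(1393596/205) = 205/1393596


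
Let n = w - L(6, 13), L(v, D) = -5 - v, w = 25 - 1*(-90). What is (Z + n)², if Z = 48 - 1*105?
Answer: 4761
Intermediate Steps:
Z = -57 (Z = 48 - 105 = -57)
w = 115 (w = 25 + 90 = 115)
n = 126 (n = 115 - (-5 - 1*6) = 115 - (-5 - 6) = 115 - 1*(-11) = 115 + 11 = 126)
(Z + n)² = (-57 + 126)² = 69² = 4761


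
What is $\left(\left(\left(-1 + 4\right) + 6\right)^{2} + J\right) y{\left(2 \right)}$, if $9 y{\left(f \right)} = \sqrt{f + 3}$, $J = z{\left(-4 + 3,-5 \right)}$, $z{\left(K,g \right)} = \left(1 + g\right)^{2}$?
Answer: $\frac{97 \sqrt{5}}{9} \approx 24.1$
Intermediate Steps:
$J = 16$ ($J = \left(1 - 5\right)^{2} = \left(-4\right)^{2} = 16$)
$y{\left(f \right)} = \frac{\sqrt{3 + f}}{9}$ ($y{\left(f \right)} = \frac{\sqrt{f + 3}}{9} = \frac{\sqrt{3 + f}}{9}$)
$\left(\left(\left(-1 + 4\right) + 6\right)^{2} + J\right) y{\left(2 \right)} = \left(\left(\left(-1 + 4\right) + 6\right)^{2} + 16\right) \frac{\sqrt{3 + 2}}{9} = \left(\left(3 + 6\right)^{2} + 16\right) \frac{\sqrt{5}}{9} = \left(9^{2} + 16\right) \frac{\sqrt{5}}{9} = \left(81 + 16\right) \frac{\sqrt{5}}{9} = 97 \frac{\sqrt{5}}{9} = \frac{97 \sqrt{5}}{9}$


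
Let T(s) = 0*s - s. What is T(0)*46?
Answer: 0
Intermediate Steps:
T(s) = -s (T(s) = 0 - s = -s)
T(0)*46 = -1*0*46 = 0*46 = 0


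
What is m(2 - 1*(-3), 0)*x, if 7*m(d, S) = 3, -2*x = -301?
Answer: 129/2 ≈ 64.500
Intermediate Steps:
x = 301/2 (x = -½*(-301) = 301/2 ≈ 150.50)
m(d, S) = 3/7 (m(d, S) = (⅐)*3 = 3/7)
m(2 - 1*(-3), 0)*x = (3/7)*(301/2) = 129/2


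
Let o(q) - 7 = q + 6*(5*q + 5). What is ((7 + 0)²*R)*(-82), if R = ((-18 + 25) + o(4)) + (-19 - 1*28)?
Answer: -486178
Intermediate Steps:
o(q) = 37 + 31*q (o(q) = 7 + (q + 6*(5*q + 5)) = 7 + (q + 6*(5 + 5*q)) = 7 + (q + (30 + 30*q)) = 7 + (30 + 31*q) = 37 + 31*q)
R = 121 (R = ((-18 + 25) + (37 + 31*4)) + (-19 - 1*28) = (7 + (37 + 124)) + (-19 - 28) = (7 + 161) - 47 = 168 - 47 = 121)
((7 + 0)²*R)*(-82) = ((7 + 0)²*121)*(-82) = (7²*121)*(-82) = (49*121)*(-82) = 5929*(-82) = -486178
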